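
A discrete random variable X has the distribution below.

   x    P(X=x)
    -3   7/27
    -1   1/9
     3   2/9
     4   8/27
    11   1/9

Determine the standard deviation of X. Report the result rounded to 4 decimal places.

E[X] = 59/27, E[X²] = 611/27
Var(X) = E[X²] − (E[X])² = 611/27 − 3481/729 = 13016/729
SD(X) = √(13016/729) ≈ 4.2255

4.2255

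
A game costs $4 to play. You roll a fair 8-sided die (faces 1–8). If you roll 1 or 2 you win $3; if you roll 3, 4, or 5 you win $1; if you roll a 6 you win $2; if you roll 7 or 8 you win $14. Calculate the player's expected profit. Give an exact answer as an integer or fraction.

7/8 dollars

E[payout] = (3/8)·1 + (1/8)·2 + (1/4)·3 + (1/4)·14 = 39/8
Expected profit = 39/8 − 4 = 7/8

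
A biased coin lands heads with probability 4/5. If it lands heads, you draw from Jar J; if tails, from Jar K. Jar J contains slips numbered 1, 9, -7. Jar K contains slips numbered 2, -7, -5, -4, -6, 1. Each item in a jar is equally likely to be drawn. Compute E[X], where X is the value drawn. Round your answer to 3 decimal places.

E[X | Jar J] = (1 + 9 − 7)/3 = 1
E[X | Jar K] = (2 − 7 − 5 − 4 − 6 + 1)/6 = -19/6
E[X] = (4/5)·1 + (1/5)·(-19/6) = 1/6 ≈ 0.167

0.167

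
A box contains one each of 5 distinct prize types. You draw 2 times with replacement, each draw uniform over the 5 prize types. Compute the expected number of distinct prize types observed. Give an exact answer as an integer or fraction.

9/5

Let Xⱼ=1 if type j appears at least once. P(Xⱼ=1) = 1 − ((5−1)/5)^2 = 9/25.
E[#distinct] = 5·9/25 = 9/5.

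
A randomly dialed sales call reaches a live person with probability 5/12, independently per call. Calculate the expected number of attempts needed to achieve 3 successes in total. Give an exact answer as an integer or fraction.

36/5

By linearity (sum of 3 independent geometric waits), E[trials] = 3/p = 3/(5/12) = 36/5.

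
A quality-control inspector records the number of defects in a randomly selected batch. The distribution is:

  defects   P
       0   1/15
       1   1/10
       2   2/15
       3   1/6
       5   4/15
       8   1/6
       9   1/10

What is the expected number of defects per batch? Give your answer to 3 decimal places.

4.433

E[X] = (1/15)·0 + (1/10)·1 + (2/15)·2 + (1/6)·3 + (4/15)·5 + (1/6)·8 + (1/10)·9
     = 133/30 ≈ 4.433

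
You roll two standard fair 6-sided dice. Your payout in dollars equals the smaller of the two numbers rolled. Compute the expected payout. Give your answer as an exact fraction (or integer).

91/36 dollars

Distribution of the smaller of the two numbers rolled: 1 w.p. 11/36, 2 w.p. 1/4, 3 w.p. 7/36, 4 w.p. 5/36, 5 w.p. 1/12, 6 w.p. 1/36
E[payout] = (11/36)·1 + (1/4)·2 + (7/36)·3 + (5/36)·4 + (1/12)·5 + (1/36)·6 = 91/36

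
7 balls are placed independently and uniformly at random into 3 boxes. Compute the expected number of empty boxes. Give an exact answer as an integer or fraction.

Let Xⱼ=1 if box j is empty. P(Xⱼ=1) = ((3-1)/3)^7 = 128/2187.
By linearity, E[#empty] = 3·128/2187 = 128/729.

128/729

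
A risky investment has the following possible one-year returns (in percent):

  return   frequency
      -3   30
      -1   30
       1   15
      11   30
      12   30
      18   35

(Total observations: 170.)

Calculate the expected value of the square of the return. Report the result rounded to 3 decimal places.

115.324

Total = 170, so P(return=-3) = 30/170, etc.
E[X²] = (3/17)·9 + (3/17)·1 + (3/34)·1 + (3/17)·121 + (3/17)·144 + (7/34)·324
     = 3921/34 ≈ 115.324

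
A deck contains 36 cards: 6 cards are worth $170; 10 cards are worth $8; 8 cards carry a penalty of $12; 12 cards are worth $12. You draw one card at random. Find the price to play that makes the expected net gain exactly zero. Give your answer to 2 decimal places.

E[payout] = (6/36)·170 + (10/36)·8 + (8/36)·(-12) + (12/36)·12 = 287/9
Fair fee = E[payout] = 287/9 ≈ $31.89

$31.89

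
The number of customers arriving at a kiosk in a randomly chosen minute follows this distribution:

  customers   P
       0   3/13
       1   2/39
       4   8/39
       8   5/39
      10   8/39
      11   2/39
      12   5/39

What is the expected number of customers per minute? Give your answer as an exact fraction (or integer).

E[X] = (3/13)·0 + (2/39)·1 + (8/39)·4 + (5/39)·8 + (8/39)·10 + (2/39)·11 + (5/39)·12
     = 236/39

236/39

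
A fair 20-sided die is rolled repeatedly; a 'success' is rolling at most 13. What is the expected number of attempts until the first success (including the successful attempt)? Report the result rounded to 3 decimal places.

For a geometric distribution, E[trials] = 1/p = 1/(13/20) = 20/13.
≈ 1.538

1.538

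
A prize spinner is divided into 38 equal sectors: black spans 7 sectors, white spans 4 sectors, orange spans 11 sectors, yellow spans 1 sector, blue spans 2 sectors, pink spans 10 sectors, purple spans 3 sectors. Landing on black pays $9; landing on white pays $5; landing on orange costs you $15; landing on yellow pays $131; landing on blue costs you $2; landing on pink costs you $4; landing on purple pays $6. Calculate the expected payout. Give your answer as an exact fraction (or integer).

23/38 dollars

E[payout] = (7/38)·9 + (4/38)·5 + (11/38)·(-15) + (1/38)·131 + (2/38)·(-2) + (10/38)·(-4) + (3/38)·6 = 23/38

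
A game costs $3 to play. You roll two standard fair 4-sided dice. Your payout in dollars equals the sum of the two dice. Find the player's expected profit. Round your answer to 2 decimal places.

$2.00

Distribution of the sum of the two dice: 2 w.p. 1/16, 3 w.p. 1/8, 4 w.p. 3/16, 5 w.p. 1/4, 6 w.p. 3/16, 7 w.p. 1/8, …
E[payout] = (1/16)·2 + (1/8)·3 + (3/16)·4 + (1/4)·5 + (3/16)·6 + (1/8)·7 + (1/16)·8 = 5
Expected profit = 5 − 3 = 2 ≈ $2.00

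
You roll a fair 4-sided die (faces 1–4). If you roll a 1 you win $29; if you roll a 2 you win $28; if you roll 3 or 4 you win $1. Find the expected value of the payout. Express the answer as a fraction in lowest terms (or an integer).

E[payout] = (1/2)·1 + (1/4)·28 + (1/4)·29 = 59/4

59/4 dollars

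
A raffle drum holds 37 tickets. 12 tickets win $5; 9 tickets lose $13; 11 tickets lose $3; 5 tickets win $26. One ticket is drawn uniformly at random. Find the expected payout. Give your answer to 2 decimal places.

E[payout] = (12/37)·5 + (9/37)·(-13) + (11/37)·(-3) + (5/37)·26 = 40/37
≈ $1.08

$1.08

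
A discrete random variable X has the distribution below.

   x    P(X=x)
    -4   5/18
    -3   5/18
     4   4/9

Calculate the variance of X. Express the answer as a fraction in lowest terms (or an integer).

E[X] = (5/18)·(-4) + (5/18)·(-3) + (4/9)·4 = -1/6
E[X²] = (5/18)·16 + (5/18)·9 + (4/9)·16 = 253/18
Var(X) = 253/18 − (-1/6)² = 505/36

505/36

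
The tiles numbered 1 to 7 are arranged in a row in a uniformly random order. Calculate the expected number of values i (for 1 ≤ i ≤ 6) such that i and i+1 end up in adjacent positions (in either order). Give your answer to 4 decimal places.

1.7143

For each i ∈ {1,…,6}, let Xᵢ = 1 if i and i+1 are adjacent. P(Xᵢ=1) = 2·(7−1)!/7! = 2/7.
By linearity, E[ΣXᵢ] = (6)·(2/7) = 12/7.
≈ 1.7143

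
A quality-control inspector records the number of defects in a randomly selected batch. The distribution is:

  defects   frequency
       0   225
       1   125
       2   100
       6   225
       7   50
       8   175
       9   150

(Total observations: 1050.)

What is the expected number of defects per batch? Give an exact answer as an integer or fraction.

Total = 1050, so P(defects=0) = 225/1050, etc.
E[X] = (3/14)·0 + (5/42)·1 + (2/21)·2 + (3/14)·6 + (1/21)·7 + (1/6)·8 + (1/7)·9
     = 191/42

191/42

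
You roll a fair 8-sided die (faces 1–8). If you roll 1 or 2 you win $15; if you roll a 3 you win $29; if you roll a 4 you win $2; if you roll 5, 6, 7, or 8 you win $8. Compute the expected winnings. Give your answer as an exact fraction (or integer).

93/8 dollars

E[payout] = (1/8)·2 + (1/2)·8 + (1/4)·15 + (1/8)·29 = 93/8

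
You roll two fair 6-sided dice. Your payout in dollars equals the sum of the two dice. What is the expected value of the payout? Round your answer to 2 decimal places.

$7.00

Distribution of the sum of the two dice: 2 w.p. 1/36, 3 w.p. 1/18, 4 w.p. 1/12, 5 w.p. 1/9, 6 w.p. 5/36, 7 w.p. 1/6, …
E[payout] = (1/36)·2 + (1/18)·3 + (1/12)·4 + (1/9)·5 + (5/36)·6 + (1/6)·7 + (5/36)·8 + (1/9)·9 + (1/12)·10 + (1/18)·11 + (1/36)·12 = 7
≈ $7.00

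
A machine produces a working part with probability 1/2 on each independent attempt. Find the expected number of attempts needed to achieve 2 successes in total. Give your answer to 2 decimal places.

By linearity (sum of 2 independent geometric waits), E[trials] = 2/p = 2/(1/2) = 4.
≈ 4.00

4.00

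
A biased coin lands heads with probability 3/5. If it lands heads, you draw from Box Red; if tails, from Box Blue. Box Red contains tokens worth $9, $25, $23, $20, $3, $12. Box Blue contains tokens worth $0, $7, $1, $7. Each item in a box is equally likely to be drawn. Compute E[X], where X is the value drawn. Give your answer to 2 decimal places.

$10.70

E[X | Box Red] = (9 + 25 + 23 + 20 + 3 + 12)/6 = 46/3
E[X | Box Blue] = (0 + 7 + 1 + 7)/4 = 15/4
E[X] = (3/5)·46/3 + (2/5)·15/4 = 107/10 ≈ 10.70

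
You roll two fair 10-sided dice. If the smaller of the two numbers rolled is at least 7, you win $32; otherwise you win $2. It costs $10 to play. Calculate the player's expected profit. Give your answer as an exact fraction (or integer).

-16/5 dollars

E[payout] = (21/25)·2 + (4/25)·32 = 34/5
Expected profit = 34/5 − 10 = -16/5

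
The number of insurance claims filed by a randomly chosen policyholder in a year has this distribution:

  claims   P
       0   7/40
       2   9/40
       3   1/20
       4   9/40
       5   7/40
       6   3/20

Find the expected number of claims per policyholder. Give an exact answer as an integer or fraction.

131/40

E[X] = (7/40)·0 + (9/40)·2 + (1/20)·3 + (9/40)·4 + (7/40)·5 + (3/20)·6
     = 131/40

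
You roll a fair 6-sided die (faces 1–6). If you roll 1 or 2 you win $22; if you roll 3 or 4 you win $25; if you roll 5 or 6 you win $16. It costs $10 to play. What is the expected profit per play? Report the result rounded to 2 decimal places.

$11.00

E[payout] = (1/3)·16 + (1/3)·22 + (1/3)·25 = 21
Expected profit = 21 − 10 = 11 ≈ $11.00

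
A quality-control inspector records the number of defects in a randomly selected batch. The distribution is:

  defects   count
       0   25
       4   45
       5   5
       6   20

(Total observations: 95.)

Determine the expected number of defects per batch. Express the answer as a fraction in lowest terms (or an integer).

Total = 95, so P(defects=0) = 25/95, etc.
E[X] = (5/19)·0 + (9/19)·4 + (1/19)·5 + (4/19)·6
     = 65/19

65/19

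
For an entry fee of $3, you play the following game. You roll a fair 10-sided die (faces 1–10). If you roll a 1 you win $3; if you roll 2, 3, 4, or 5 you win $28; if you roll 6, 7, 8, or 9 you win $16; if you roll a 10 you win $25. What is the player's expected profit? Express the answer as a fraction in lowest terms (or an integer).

E[payout] = (1/10)·3 + (2/5)·16 + (1/10)·25 + (2/5)·28 = 102/5
Expected profit = 102/5 − 3 = 87/5

87/5 dollars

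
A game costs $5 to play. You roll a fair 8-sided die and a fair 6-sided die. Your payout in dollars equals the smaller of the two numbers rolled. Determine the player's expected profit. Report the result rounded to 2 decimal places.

Distribution of the smaller of the two numbers rolled: 1 w.p. 13/48, 2 w.p. 11/48, 3 w.p. 3/16, 4 w.p. 7/48, 5 w.p. 5/48, 6 w.p. 1/16
E[payout] = (13/48)·1 + (11/48)·2 + (3/16)·3 + (7/48)·4 + (5/48)·5 + (1/16)·6 = 133/48
Expected profit = 133/48 − 5 = -107/48 ≈ -$2.23

-$2.23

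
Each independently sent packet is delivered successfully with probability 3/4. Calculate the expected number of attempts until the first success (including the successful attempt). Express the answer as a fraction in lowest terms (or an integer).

4/3

For a geometric distribution, E[trials] = 1/p = 1/(3/4) = 4/3.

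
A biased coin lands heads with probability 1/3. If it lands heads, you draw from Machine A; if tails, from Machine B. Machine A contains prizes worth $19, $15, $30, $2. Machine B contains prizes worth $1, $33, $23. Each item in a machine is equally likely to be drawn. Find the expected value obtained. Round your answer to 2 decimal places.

$18.17

E[X | Machine A] = (19 + 15 + 30 + 2)/4 = 33/2
E[X | Machine B] = (1 + 33 + 23)/3 = 19
E[X] = (1/3)·33/2 + (2/3)·19 = 109/6 ≈ 18.17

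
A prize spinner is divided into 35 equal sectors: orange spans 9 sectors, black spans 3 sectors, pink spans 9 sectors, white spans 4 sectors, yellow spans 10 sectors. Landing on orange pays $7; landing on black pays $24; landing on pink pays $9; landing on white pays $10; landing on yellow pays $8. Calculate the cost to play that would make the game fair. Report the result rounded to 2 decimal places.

E[payout] = (9/35)·7 + (3/35)·24 + (9/35)·9 + (4/35)·10 + (10/35)·8 = 48/5
Fair fee = E[payout] = 48/5 ≈ $9.60

$9.60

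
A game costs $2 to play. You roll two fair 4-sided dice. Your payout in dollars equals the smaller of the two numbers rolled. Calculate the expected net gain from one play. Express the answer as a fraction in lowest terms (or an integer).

Distribution of the smaller of the two numbers rolled: 1 w.p. 7/16, 2 w.p. 5/16, 3 w.p. 3/16, 4 w.p. 1/16
E[payout] = (7/16)·1 + (5/16)·2 + (3/16)·3 + (1/16)·4 = 15/8
Expected profit = 15/8 − 2 = -1/8

-1/8 dollars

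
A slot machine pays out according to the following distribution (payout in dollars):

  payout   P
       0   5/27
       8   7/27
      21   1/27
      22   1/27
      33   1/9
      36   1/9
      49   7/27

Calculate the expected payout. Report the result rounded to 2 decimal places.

$24.04

E[X] = (5/27)·0 + (7/27)·8 + (1/27)·21 + (1/27)·22 + (1/9)·33 + (1/9)·36 + (7/27)·49
     = 649/27 ≈ 24.04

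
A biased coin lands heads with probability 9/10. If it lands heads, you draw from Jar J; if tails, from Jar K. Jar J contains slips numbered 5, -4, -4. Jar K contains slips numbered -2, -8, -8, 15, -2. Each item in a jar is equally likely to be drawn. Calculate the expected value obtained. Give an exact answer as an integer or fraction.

-1

E[X | Jar J] = (5 − 4 − 4)/3 = -1
E[X | Jar K] = (-2 − 8 − 8 + 15 − 2)/5 = -1
E[X] = (9/10)·(-1) + (1/10)·(-1) = -1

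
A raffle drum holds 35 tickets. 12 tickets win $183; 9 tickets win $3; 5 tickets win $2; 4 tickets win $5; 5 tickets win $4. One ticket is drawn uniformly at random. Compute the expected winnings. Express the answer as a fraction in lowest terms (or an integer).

2273/35 dollars

E[payout] = (12/35)·183 + (9/35)·3 + (5/35)·2 + (4/35)·5 + (5/35)·4 = 2273/35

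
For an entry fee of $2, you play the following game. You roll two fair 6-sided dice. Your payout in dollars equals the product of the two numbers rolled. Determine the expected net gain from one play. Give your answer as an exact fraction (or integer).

41/4 dollars

Distribution of the product of the two numbers rolled: 1 w.p. 1/36, 2 w.p. 1/18, 3 w.p. 1/18, 4 w.p. 1/12, 5 w.p. 1/18, 6 w.p. 1/9, …
E[payout] = (1/36)·1 + (1/18)·2 + (1/18)·3 + (1/12)·4 + (1/18)·5 + (1/9)·6 + (1/18)·8 + (1/36)·9 + (1/18)·10 + (1/9)·12 + (1/18)·15 + (1/36)·16 + (1/18)·18 + (1/18)·20 + (1/18)·24 + (1/36)·25 + (1/18)·30 + (1/36)·36 = 49/4
Expected profit = 49/4 − 2 = 41/4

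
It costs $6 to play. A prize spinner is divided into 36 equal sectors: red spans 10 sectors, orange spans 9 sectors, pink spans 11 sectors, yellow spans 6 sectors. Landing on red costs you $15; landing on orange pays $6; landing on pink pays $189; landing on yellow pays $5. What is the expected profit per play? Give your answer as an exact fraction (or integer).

599/12 dollars

E[payout] = (10/36)·(-15) + (9/36)·6 + (11/36)·189 + (6/36)·5 = 671/12
Expected profit = 671/12 − 6 = 599/12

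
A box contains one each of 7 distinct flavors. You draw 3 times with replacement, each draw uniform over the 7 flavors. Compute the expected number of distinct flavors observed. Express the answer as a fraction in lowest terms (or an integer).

127/49

Let Xⱼ=1 if type j appears at least once. P(Xⱼ=1) = 1 − ((7−1)/7)^3 = 127/343.
E[#distinct] = 7·127/343 = 127/49.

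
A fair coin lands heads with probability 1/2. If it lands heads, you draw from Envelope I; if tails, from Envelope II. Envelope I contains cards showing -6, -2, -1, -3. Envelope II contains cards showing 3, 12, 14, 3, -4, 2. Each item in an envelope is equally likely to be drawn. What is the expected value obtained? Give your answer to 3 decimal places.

1.000

E[X | Envelope I] = (-6 − 2 − 1 − 3)/4 = -3
E[X | Envelope II] = (3 + 12 + 14 + 3 − 4 + 2)/6 = 5
E[X] = (1/2)·(-3) + (1/2)·5 = 1 ≈ 1.000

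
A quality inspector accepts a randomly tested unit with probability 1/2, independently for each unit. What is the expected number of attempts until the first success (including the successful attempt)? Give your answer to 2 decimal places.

2.00

For a geometric distribution, E[trials] = 1/p = 1/(1/2) = 2.
≈ 2.00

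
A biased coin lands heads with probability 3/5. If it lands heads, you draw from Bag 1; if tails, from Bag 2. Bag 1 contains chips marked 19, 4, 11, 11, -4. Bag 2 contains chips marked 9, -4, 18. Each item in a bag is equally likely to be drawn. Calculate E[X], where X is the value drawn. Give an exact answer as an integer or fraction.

599/75

E[X | Bag 1] = (19 + 4 + 11 + 11 − 4)/5 = 41/5
E[X | Bag 2] = (9 − 4 + 18)/3 = 23/3
E[X] = (3/5)·41/5 + (2/5)·23/3 = 599/75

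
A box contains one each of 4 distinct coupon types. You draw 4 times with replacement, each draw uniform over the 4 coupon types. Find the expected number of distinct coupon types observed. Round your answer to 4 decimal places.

2.7344

Let Xⱼ=1 if type j appears at least once. P(Xⱼ=1) = 1 − ((4−1)/4)^4 = 175/256.
E[#distinct] = 4·175/256 = 175/64.
≈ 2.7344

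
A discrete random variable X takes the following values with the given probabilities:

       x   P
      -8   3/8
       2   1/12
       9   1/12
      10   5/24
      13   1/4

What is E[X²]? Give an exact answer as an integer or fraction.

565/6

E[X²] = (3/8)·64 + (1/12)·4 + (1/12)·81 + (5/24)·100 + (1/4)·169
     = 565/6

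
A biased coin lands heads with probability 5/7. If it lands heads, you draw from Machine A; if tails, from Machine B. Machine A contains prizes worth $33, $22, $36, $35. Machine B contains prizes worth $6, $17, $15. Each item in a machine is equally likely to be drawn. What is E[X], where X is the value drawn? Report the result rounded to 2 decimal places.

$26.12

E[X | Machine A] = (33 + 22 + 36 + 35)/4 = 63/2
E[X | Machine B] = (6 + 17 + 15)/3 = 38/3
E[X] = (5/7)·63/2 + (2/7)·38/3 = 1097/42 ≈ 26.12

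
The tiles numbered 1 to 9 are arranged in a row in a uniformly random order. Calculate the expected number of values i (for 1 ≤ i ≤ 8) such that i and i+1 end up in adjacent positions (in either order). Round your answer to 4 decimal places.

1.7778

For each i ∈ {1,…,8}, let Xᵢ = 1 if i and i+1 are adjacent. P(Xᵢ=1) = 2·(9−1)!/9! = 2/9.
By linearity, E[ΣXᵢ] = (8)·(2/9) = 16/9.
≈ 1.7778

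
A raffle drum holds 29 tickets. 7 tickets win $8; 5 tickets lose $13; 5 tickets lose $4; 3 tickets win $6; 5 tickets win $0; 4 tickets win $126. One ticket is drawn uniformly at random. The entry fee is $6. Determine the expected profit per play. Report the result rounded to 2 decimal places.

$11.00

E[payout] = (7/29)·8 + (5/29)·(-13) + (5/29)·(-4) + (3/29)·6 + (5/29)·0 + (4/29)·126 = 17
Expected profit = 17 − 6 = 11 ≈ $11.00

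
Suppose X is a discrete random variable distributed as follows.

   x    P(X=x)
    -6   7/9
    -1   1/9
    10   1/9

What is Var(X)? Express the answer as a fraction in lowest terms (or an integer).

232/9

E[X] = (7/9)·(-6) + (1/9)·(-1) + (1/9)·10 = -11/3
E[X²] = (7/9)·36 + (1/9)·1 + (1/9)·100 = 353/9
Var(X) = 353/9 − (-11/3)² = 232/9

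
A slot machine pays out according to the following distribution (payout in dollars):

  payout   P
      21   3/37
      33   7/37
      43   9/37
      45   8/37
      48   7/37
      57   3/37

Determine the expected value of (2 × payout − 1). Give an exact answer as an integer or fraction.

3059/37

E[2x-1] = (3/37)·41 + (7/37)·65 + (9/37)·85 + (8/37)·89 + (7/37)·95 + (3/37)·113
     = 3059/37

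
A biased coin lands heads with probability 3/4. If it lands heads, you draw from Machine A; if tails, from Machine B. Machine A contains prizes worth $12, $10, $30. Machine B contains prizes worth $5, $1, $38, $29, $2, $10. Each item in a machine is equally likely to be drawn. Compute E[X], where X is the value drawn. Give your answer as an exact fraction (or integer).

397/24 dollars

E[X | Machine A] = (12 + 10 + 30)/3 = 52/3
E[X | Machine B] = (5 + 1 + 38 + 29 + 2 + 10)/6 = 85/6
E[X] = (3/4)·52/3 + (1/4)·85/6 = 397/24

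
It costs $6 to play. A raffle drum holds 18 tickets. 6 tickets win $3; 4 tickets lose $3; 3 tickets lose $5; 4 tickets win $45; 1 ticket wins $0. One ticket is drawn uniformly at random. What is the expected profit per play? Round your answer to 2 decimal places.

$3.50

E[payout] = (6/18)·3 + (4/18)·(-3) + (3/18)·(-5) + (4/18)·45 + (1/18)·0 = 19/2
Expected profit = 19/2 − 6 = 7/2 ≈ $3.50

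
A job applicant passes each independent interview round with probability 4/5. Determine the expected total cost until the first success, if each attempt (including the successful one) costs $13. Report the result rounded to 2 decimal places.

E[#attempts] = 1/p = 5/4; E[cost] = 13·5/4 = 65/4.
≈ 16.25

$16.25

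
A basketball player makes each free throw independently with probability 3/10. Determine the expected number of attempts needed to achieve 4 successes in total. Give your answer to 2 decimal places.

13.33

By linearity (sum of 4 independent geometric waits), E[trials] = 4/p = 4/(3/10) = 40/3.
≈ 13.33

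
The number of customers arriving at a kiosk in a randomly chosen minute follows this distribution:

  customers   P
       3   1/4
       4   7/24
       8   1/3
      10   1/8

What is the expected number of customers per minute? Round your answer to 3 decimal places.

E[X] = (1/4)·3 + (7/24)·4 + (1/3)·8 + (1/8)·10
     = 35/6 ≈ 5.833

5.833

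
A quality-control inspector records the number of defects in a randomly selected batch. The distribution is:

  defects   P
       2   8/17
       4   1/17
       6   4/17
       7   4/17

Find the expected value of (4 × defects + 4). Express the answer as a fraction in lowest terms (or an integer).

356/17

E[4x+4] = (8/17)·12 + (1/17)·20 + (4/17)·28 + (4/17)·32
     = 356/17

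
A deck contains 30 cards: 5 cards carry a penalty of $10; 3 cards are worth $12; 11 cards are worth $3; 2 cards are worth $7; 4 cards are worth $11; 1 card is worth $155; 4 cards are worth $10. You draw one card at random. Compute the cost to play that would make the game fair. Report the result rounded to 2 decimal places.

E[payout] = (5/30)·(-10) + (3/30)·12 + (11/30)·3 + (2/30)·7 + (4/30)·11 + (1/30)·155 + (4/30)·10 = 136/15
Fair fee = E[payout] = 136/15 ≈ $9.07

$9.07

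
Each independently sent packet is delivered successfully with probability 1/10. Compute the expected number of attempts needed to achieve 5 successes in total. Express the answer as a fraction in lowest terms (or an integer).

50

By linearity (sum of 5 independent geometric waits), E[trials] = 5/p = 5/(1/10) = 50.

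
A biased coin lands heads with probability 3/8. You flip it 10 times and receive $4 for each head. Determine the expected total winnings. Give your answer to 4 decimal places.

$15.0000

E[#heads] = 10·3/8 = 15/4 (linearity over flips).
E[winnings] = 4·15/4 = 15.
≈ 15.0000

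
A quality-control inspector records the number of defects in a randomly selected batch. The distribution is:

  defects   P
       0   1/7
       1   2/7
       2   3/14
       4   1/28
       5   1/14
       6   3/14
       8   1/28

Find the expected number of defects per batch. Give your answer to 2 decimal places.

E[X] = (1/7)·0 + (2/7)·1 + (3/14)·2 + (1/28)·4 + (1/14)·5 + (3/14)·6 + (1/28)·8
     = 39/14 ≈ 2.79

2.79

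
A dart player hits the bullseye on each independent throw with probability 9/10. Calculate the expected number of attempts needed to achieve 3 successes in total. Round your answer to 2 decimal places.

3.33

By linearity (sum of 3 independent geometric waits), E[trials] = 3/p = 3/(9/10) = 10/3.
≈ 3.33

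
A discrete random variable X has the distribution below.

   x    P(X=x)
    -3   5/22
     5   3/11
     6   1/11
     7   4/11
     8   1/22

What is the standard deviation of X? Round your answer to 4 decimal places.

E[X] = 91/22, E[X²] = 723/22
Var(X) = E[X²] − (E[X])² = 723/22 − 8281/484 = 7625/484
SD(X) = √(7625/484) ≈ 3.9691

3.9691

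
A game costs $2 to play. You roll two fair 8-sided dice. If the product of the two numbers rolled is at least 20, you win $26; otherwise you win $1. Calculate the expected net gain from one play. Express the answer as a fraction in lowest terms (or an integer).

159/16 dollars

E[payout] = (9/16)·1 + (7/16)·26 = 191/16
Expected profit = 191/16 − 2 = 159/16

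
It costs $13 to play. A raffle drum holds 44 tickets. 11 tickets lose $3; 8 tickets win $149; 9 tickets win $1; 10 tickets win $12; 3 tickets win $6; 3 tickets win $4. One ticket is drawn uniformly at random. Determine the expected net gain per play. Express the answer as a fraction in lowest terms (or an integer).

E[payout] = (11/44)·(-3) + (8/44)·149 + (9/44)·1 + (10/44)·12 + (3/44)·6 + (3/44)·4 = 659/22
Expected profit = 659/22 − 13 = 373/22

373/22 dollars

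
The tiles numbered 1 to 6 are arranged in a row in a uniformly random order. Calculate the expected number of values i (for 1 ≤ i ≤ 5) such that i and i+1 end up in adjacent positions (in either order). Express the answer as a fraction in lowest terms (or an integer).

5/3

For each i ∈ {1,…,5}, let Xᵢ = 1 if i and i+1 are adjacent. P(Xᵢ=1) = 2·(6−1)!/6! = 2/6.
By linearity, E[ΣXᵢ] = (5)·(2/6) = 5/3.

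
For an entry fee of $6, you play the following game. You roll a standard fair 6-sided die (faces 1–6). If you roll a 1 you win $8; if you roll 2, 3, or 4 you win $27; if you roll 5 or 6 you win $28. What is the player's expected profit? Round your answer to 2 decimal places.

E[payout] = (1/6)·8 + (1/2)·27 + (1/3)·28 = 145/6
Expected profit = 145/6 − 6 = 109/6 ≈ $18.17

$18.17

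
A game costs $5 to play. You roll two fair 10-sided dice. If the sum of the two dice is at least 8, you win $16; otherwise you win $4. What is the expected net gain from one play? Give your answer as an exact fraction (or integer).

212/25 dollars

E[payout] = (21/100)·4 + (79/100)·16 = 337/25
Expected profit = 337/25 − 5 = 212/25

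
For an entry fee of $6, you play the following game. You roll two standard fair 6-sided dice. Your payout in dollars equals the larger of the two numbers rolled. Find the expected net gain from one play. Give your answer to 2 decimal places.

Distribution of the larger of the two numbers rolled: 1 w.p. 1/36, 2 w.p. 1/12, 3 w.p. 5/36, 4 w.p. 7/36, 5 w.p. 1/4, 6 w.p. 11/36
E[payout] = (1/36)·1 + (1/12)·2 + (5/36)·3 + (7/36)·4 + (1/4)·5 + (11/36)·6 = 161/36
Expected profit = 161/36 − 6 = -55/36 ≈ -$1.53

-$1.53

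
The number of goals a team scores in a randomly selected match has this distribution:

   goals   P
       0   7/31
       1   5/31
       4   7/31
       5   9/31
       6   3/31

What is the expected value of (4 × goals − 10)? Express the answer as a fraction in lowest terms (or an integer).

E[4x-10] = (7/31)·(-10) + (5/31)·(-6) + (7/31)·6 + (9/31)·10 + (3/31)·14
     = 74/31

74/31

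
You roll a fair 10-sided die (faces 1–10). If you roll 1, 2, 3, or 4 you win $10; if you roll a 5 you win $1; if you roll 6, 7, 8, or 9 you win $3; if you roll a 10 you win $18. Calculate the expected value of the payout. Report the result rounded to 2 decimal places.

E[payout] = (1/10)·1 + (2/5)·3 + (2/5)·10 + (1/10)·18 = 71/10
≈ $7.10

$7.10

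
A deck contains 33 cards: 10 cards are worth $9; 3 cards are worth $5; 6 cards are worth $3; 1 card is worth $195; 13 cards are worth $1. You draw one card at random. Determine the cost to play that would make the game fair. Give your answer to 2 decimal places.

$10.03

E[payout] = (10/33)·9 + (3/33)·5 + (6/33)·3 + (1/33)·195 + (13/33)·1 = 331/33
Fair fee = E[payout] = 331/33 ≈ $10.03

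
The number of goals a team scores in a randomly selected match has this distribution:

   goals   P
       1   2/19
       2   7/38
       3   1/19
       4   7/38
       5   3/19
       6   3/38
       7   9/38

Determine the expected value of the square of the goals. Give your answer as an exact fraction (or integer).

861/38

E[X²] = (2/19)·1 + (7/38)·4 + (1/19)·9 + (7/38)·16 + (3/19)·25 + (3/38)·36 + (9/38)·49
     = 861/38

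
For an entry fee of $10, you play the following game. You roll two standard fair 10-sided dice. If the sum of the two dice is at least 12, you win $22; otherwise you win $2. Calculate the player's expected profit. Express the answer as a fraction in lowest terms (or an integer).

$1

E[payout] = (11/20)·2 + (9/20)·22 = 11
Expected profit = 11 − 10 = 1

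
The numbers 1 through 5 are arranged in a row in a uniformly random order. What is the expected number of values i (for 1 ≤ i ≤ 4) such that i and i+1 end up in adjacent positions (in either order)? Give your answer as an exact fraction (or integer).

For each i ∈ {1,…,4}, let Xᵢ = 1 if i and i+1 are adjacent. P(Xᵢ=1) = 2·(5−1)!/5! = 2/5.
By linearity, E[ΣXᵢ] = (4)·(2/5) = 8/5.

8/5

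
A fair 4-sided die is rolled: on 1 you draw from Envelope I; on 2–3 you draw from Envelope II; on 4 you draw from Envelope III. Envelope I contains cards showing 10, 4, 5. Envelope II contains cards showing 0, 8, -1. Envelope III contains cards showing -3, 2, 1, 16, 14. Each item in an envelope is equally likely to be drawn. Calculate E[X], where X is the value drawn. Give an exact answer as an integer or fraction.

E[X | Envelope I] = (10 + 4 + 5)/3 = 19/3
E[X | Envelope II] = (0 + 8 − 1)/3 = 7/3
E[X | Envelope III] = (-3 + 2 + 1 + 16 + 14)/5 = 6
E[X] = (1/4)·19/3 + (1/2)·7/3 + (1/4)·6 = 17/4

17/4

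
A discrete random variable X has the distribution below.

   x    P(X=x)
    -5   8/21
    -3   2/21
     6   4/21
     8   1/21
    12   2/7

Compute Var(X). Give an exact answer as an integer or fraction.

E[X] = (8/21)·(-5) + (2/21)·(-3) + (4/21)·6 + (1/21)·8 + (2/7)·12 = 58/21
E[X²] = (8/21)·25 + (2/21)·9 + (4/21)·36 + (1/21)·64 + (2/7)·144 = 430/7
Var(X) = 430/7 − (58/21)² = 23726/441

23726/441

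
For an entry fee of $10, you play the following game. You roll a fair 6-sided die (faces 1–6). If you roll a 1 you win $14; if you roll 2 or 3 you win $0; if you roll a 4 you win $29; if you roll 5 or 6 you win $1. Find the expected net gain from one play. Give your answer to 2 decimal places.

E[payout] = (1/3)·0 + (1/3)·1 + (1/6)·14 + (1/6)·29 = 15/2
Expected profit = 15/2 − 10 = -5/2 ≈ -$2.50

-$2.50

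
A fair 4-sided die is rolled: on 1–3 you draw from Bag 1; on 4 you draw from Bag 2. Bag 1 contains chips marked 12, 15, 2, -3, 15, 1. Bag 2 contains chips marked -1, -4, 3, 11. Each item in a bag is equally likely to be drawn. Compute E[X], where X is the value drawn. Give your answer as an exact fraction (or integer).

E[X | Bag 1] = (12 + 15 + 2 − 3 + 15 + 1)/6 = 7
E[X | Bag 2] = (-1 − 4 + 3 + 11)/4 = 9/4
E[X] = (3/4)·7 + (1/4)·9/4 = 93/16

93/16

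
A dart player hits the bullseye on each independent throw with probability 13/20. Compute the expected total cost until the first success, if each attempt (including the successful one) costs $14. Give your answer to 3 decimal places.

$21.538

E[#attempts] = 1/p = 20/13; E[cost] = 14·20/13 = 280/13.
≈ 21.538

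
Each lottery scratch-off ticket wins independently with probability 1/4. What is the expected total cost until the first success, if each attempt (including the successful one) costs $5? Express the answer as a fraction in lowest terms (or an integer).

$20

E[#attempts] = 1/p = 4; E[cost] = 5·4 = 20.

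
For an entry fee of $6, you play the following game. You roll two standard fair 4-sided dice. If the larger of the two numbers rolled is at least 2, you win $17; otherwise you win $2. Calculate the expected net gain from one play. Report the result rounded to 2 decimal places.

$10.06

E[payout] = (1/16)·2 + (15/16)·17 = 257/16
Expected profit = 257/16 − 6 = 161/16 ≈ $10.06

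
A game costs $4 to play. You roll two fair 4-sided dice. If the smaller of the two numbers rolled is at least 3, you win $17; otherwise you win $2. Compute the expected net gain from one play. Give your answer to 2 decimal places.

$1.75

E[payout] = (3/4)·2 + (1/4)·17 = 23/4
Expected profit = 23/4 − 4 = 7/4 ≈ $1.75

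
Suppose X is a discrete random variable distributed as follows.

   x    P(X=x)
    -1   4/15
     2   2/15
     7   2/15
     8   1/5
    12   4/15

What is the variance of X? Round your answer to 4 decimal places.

E[X] = (4/15)·(-1) + (2/15)·2 + (2/15)·7 + (1/5)·8 + (4/15)·12 = 86/15
E[X²] = (4/15)·1 + (2/15)·4 + (2/15)·49 + (1/5)·64 + (4/15)·144 = 878/15
Var(X) = 878/15 − (86/15)² = 5774/225 ≈ 25.6622

25.6622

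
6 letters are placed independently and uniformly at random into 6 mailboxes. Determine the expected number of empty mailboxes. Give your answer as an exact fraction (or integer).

15625/7776

Let Xⱼ=1 if mailbox j is empty. P(Xⱼ=1) = ((6-1)/6)^6 = 15625/46656.
By linearity, E[#empty] = 6·15625/46656 = 15625/7776.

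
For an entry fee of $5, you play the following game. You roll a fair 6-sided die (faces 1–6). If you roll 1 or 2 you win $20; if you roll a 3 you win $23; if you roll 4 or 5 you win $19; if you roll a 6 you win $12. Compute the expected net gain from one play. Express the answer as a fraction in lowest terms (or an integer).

83/6 dollars

E[payout] = (1/6)·12 + (1/3)·19 + (1/3)·20 + (1/6)·23 = 113/6
Expected profit = 113/6 − 5 = 83/6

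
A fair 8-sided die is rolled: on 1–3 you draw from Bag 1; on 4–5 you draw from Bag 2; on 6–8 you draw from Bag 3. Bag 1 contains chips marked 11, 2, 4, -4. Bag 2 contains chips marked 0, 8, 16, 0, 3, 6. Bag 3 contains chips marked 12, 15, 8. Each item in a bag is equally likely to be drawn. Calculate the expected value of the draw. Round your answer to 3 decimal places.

6.969

E[X | Bag 1] = (11 + 2 + 4 − 4)/4 = 13/4
E[X | Bag 2] = (0 + 8 + 16 + 0 + 3 + 6)/6 = 11/2
E[X | Bag 3] = (12 + 15 + 8)/3 = 35/3
E[X] = (3/8)·13/4 + (1/4)·11/2 + (3/8)·35/3 = 223/32 ≈ 6.969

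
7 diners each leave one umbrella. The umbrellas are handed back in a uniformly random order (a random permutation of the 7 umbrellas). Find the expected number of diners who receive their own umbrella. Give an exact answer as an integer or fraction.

1

Let Xᵢ = 1 if person i gets their own umbrella. For each i, P(Xᵢ=1) = 1/7.
By linearity of expectation, E[X₁+…+X_7] = 7·(1/7) = 1.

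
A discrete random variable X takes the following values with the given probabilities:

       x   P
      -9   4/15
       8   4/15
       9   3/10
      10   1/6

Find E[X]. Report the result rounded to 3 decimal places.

E[X] = (4/15)·(-9) + (4/15)·8 + (3/10)·9 + (1/6)·10
     = 41/10 ≈ 4.100

4.100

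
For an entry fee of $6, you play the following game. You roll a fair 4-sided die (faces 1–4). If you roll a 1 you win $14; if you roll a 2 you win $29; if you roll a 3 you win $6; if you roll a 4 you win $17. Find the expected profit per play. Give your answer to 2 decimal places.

$10.50

E[payout] = (1/4)·6 + (1/4)·14 + (1/4)·17 + (1/4)·29 = 33/2
Expected profit = 33/2 − 6 = 21/2 ≈ $10.50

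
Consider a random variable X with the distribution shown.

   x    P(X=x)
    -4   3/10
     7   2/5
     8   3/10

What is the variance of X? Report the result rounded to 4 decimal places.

E[X] = (3/10)·(-4) + (2/5)·7 + (3/10)·8 = 4
E[X²] = (3/10)·16 + (2/5)·49 + (3/10)·64 = 218/5
Var(X) = 218/5 − (4)² = 138/5 ≈ 27.6000

27.6000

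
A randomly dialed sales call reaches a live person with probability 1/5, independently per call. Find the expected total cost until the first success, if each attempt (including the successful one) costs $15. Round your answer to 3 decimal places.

$75.000

E[#attempts] = 1/p = 5; E[cost] = 15·5 = 75.
≈ 75.000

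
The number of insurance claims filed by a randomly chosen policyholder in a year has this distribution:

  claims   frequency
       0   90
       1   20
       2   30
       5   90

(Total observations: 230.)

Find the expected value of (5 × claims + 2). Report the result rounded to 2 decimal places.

13.52

Total = 230, so P(claims=0) = 90/230, etc.
E[5x+2] = (9/23)·2 + (2/23)·7 + (3/23)·12 + (9/23)·27
     = 311/23 ≈ 13.52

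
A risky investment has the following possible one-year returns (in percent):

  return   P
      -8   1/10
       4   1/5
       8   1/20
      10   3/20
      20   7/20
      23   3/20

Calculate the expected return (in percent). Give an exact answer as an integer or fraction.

247/20

E[X] = (1/10)·(-8) + (1/5)·4 + (1/20)·8 + (3/20)·10 + (7/20)·20 + (3/20)·23
     = 247/20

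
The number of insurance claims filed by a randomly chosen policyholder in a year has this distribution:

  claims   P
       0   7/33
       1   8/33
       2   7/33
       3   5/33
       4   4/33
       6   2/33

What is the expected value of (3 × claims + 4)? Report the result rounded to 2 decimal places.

E[3x+4] = (7/33)·4 + (8/33)·7 + (7/33)·10 + (5/33)·13 + (4/33)·16 + (2/33)·22
     = 109/11 ≈ 9.91

9.91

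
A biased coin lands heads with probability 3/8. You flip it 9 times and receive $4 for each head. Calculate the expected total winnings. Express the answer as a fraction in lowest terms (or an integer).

27/2 dollars

E[#heads] = 9·3/8 = 27/8 (linearity over flips).
E[winnings] = 4·27/8 = 27/2.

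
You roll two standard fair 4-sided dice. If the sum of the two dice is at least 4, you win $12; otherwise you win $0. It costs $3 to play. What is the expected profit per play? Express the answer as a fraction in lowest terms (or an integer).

27/4 dollars

E[payout] = (3/16)·0 + (13/16)·12 = 39/4
Expected profit = 39/4 − 3 = 27/4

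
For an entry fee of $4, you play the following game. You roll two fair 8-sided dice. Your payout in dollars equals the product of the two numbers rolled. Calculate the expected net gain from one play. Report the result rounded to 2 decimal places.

Distribution of the product of the two numbers rolled: 1 w.p. 1/64, 2 w.p. 1/32, 3 w.p. 1/32, 4 w.p. 3/64, 5 w.p. 1/32, 6 w.p. 1/16, …
E[payout] = (1/64)·1 + (1/32)·2 + (1/32)·3 + (3/64)·4 + (1/32)·5 + (1/16)·6 + (1/32)·7 + (1/16)·8 + (1/64)·9 + (1/32)·10 + (1/16)·12 + (1/32)·14 + (1/32)·15 + (3/64)·16 + (1/32)·18 + (1/32)·20 + (1/32)·21 + (1/16)·24 + (1/64)·25 + (1/32)·28 + (1/32)·30 + (1/32)·32 + (1/32)·35 + (1/64)·36 + (1/32)·40 + (1/32)·42 + (1/32)·48 + (1/64)·49 + (1/32)·56 + (1/64)·64 = 81/4
Expected profit = 81/4 − 4 = 65/4 ≈ $16.25

$16.25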